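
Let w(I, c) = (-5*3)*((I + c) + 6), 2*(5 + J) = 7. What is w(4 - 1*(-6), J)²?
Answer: 189225/4 ≈ 47306.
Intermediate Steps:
J = -3/2 (J = -5 + (½)*7 = -5 + 7/2 = -3/2 ≈ -1.5000)
w(I, c) = -90 - 15*I - 15*c (w(I, c) = -15*(6 + I + c) = -90 - 15*I - 15*c)
w(4 - 1*(-6), J)² = (-90 - 15*(4 - 1*(-6)) - 15*(-3/2))² = (-90 - 15*(4 + 6) + 45/2)² = (-90 - 15*10 + 45/2)² = (-90 - 150 + 45/2)² = (-435/2)² = 189225/4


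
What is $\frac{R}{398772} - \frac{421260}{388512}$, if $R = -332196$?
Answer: $- \frac{36190159}{18875208} \approx -1.9173$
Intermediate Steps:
$\frac{R}{398772} - \frac{421260}{388512} = - \frac{332196}{398772} - \frac{421260}{388512} = \left(-332196\right) \frac{1}{398772} - \frac{35105}{32376} = - \frac{1457}{1749} - \frac{35105}{32376} = - \frac{36190159}{18875208}$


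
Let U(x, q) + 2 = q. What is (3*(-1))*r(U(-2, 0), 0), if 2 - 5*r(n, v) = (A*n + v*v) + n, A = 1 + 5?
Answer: -48/5 ≈ -9.6000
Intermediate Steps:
A = 6
U(x, q) = -2 + q
r(n, v) = 2/5 - 7*n/5 - v**2/5 (r(n, v) = 2/5 - ((6*n + v*v) + n)/5 = 2/5 - ((6*n + v**2) + n)/5 = 2/5 - ((v**2 + 6*n) + n)/5 = 2/5 - (v**2 + 7*n)/5 = 2/5 + (-7*n/5 - v**2/5) = 2/5 - 7*n/5 - v**2/5)
(3*(-1))*r(U(-2, 0), 0) = (3*(-1))*(2/5 - 7*(-2 + 0)/5 - 1/5*0**2) = -3*(2/5 - 7/5*(-2) - 1/5*0) = -3*(2/5 + 14/5 + 0) = -3*16/5 = -48/5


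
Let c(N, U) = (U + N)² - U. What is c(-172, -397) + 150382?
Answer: 474540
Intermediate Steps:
c(N, U) = (N + U)² - U
c(-172, -397) + 150382 = ((-172 - 397)² - 1*(-397)) + 150382 = ((-569)² + 397) + 150382 = (323761 + 397) + 150382 = 324158 + 150382 = 474540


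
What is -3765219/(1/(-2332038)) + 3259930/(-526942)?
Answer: 2313442364314413697/263471 ≈ 8.7806e+12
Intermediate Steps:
-3765219/(1/(-2332038)) + 3259930/(-526942) = -3765219/(-1/2332038) + 3259930*(-1/526942) = -3765219*(-2332038) - 1629965/263471 = 8780633786322 - 1629965/263471 = 2313442364314413697/263471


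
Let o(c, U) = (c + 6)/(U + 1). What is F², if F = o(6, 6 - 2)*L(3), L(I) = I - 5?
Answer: 576/25 ≈ 23.040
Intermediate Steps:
L(I) = -5 + I
o(c, U) = (6 + c)/(1 + U)
F = -24/5 (F = ((6 + 6)/(1 + (6 - 2)))*(-5 + 3) = (12/(1 + 4))*(-2) = (12/5)*(-2) = -24/5 ≈ -4.8000)
F² = (-24/5)² = 576/25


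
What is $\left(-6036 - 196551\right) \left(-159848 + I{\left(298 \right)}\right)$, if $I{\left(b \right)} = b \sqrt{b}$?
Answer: $32383126776 - 60370926 \sqrt{298} \approx 3.1341 \cdot 10^{10}$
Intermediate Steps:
$I{\left(b \right)} = b^{\frac{3}{2}}$
$\left(-6036 - 196551\right) \left(-159848 + I{\left(298 \right)}\right) = \left(-6036 - 196551\right) \left(-159848 + 298^{\frac{3}{2}}\right) = - 202587 \left(-159848 + 298 \sqrt{298}\right) = 32383126776 - 60370926 \sqrt{298}$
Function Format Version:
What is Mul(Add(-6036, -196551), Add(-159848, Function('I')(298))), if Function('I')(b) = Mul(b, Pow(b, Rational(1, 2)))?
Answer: Add(32383126776, Mul(-60370926, Pow(298, Rational(1, 2)))) ≈ 3.1341e+10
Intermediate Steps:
Function('I')(b) = Pow(b, Rational(3, 2))
Mul(Add(-6036, -196551), Add(-159848, Function('I')(298))) = Mul(Add(-6036, -196551), Add(-159848, Pow(298, Rational(3, 2)))) = Mul(-202587, Add(-159848, Mul(298, Pow(298, Rational(1, 2))))) = Add(32383126776, Mul(-60370926, Pow(298, Rational(1, 2))))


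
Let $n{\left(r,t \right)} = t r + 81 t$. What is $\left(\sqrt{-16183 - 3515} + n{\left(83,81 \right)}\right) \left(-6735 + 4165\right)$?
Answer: $-34139880 - 17990 i \sqrt{402} \approx -3.414 \cdot 10^{7} - 3.607 \cdot 10^{5} i$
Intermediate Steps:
$n{\left(r,t \right)} = 81 t + r t$ ($n{\left(r,t \right)} = r t + 81 t = 81 t + r t$)
$\left(\sqrt{-16183 - 3515} + n{\left(83,81 \right)}\right) \left(-6735 + 4165\right) = \left(\sqrt{-16183 - 3515} + 81 \left(81 + 83\right)\right) \left(-6735 + 4165\right) = \left(\sqrt{-19698} + 81 \cdot 164\right) \left(-2570\right) = \left(7 i \sqrt{402} + 13284\right) \left(-2570\right) = \left(13284 + 7 i \sqrt{402}\right) \left(-2570\right) = -34139880 - 17990 i \sqrt{402}$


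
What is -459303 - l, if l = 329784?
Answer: -789087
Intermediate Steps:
-459303 - l = -459303 - 1*329784 = -459303 - 329784 = -789087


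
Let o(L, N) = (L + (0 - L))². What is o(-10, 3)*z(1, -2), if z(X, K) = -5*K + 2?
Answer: 0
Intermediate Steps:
z(X, K) = 2 - 5*K
o(L, N) = 0 (o(L, N) = (L - L)² = 0² = 0)
o(-10, 3)*z(1, -2) = 0*(2 - 5*(-2)) = 0*(2 + 10) = 0*12 = 0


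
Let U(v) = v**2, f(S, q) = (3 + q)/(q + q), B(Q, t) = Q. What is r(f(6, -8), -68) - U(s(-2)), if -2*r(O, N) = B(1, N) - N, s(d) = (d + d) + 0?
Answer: -101/2 ≈ -50.500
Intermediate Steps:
s(d) = 2*d (s(d) = 2*d + 0 = 2*d)
f(S, q) = (3 + q)/(2*q) (f(S, q) = (3 + q)/((2*q)) = (3 + q)*(1/(2*q)) = (3 + q)/(2*q))
r(O, N) = -1/2 + N/2 (r(O, N) = -(1 - N)/2 = -1/2 + N/2)
r(f(6, -8), -68) - U(s(-2)) = (-1/2 + (1/2)*(-68)) - (2*(-2))**2 = (-1/2 - 34) - 1*(-4)**2 = -69/2 - 1*16 = -69/2 - 16 = -101/2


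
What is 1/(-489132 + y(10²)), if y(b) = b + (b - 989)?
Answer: -1/489921 ≈ -2.0411e-6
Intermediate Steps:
y(b) = -989 + 2*b (y(b) = b + (-989 + b) = -989 + 2*b)
1/(-489132 + y(10²)) = 1/(-489132 + (-989 + 2*10²)) = 1/(-489132 + (-989 + 2*100)) = 1/(-489132 + (-989 + 200)) = 1/(-489132 - 789) = 1/(-489921) = -1/489921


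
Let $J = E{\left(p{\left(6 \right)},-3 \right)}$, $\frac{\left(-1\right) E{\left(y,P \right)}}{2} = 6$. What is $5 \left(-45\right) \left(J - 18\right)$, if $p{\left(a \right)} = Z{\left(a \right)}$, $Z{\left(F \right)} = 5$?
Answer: $6750$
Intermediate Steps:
$p{\left(a \right)} = 5$
$E{\left(y,P \right)} = -12$ ($E{\left(y,P \right)} = \left(-2\right) 6 = -12$)
$J = -12$
$5 \left(-45\right) \left(J - 18\right) = 5 \left(-45\right) \left(-12 - 18\right) = - 225 \left(-12 - 18\right) = \left(-225\right) \left(-30\right) = 6750$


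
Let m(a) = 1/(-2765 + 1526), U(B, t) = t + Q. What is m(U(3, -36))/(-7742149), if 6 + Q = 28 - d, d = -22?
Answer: 1/9592522611 ≈ 1.0425e-10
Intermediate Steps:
Q = 44 (Q = -6 + (28 - 1*(-22)) = -6 + (28 + 22) = -6 + 50 = 44)
U(B, t) = 44 + t (U(B, t) = t + 44 = 44 + t)
m(a) = -1/1239 (m(a) = 1/(-1239) = -1/1239)
m(U(3, -36))/(-7742149) = -1/1239/(-7742149) = -1/1239*(-1/7742149) = 1/9592522611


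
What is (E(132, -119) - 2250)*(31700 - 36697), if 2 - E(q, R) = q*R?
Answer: -67259620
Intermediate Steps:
E(q, R) = 2 - R*q (E(q, R) = 2 - q*R = 2 - R*q)
(E(132, -119) - 2250)*(31700 - 36697) = ((2 - 1*(-119)*132) - 2250)*(31700 - 36697) = ((2 + 15708) - 2250)*(-4997) = (15710 - 2250)*(-4997) = 13460*(-4997) = -67259620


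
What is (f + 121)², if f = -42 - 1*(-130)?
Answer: 43681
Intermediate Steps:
f = 88 (f = -42 + 130 = 88)
(f + 121)² = (88 + 121)² = 209² = 43681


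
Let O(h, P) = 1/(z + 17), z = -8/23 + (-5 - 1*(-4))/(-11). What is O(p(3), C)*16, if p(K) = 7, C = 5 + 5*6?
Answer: 1012/1059 ≈ 0.95562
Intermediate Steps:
C = 35 (C = 5 + 30 = 35)
z = -65/253 (z = -8*1/23 + (-5 + 4)*(-1/11) = -8/23 - 1*(-1/11) = -8/23 + 1/11 = -65/253 ≈ -0.25692)
O(h, P) = 253/4236 (O(h, P) = 1/(-65/253 + 17) = 1/(4236/253) = 253/4236)
O(p(3), C)*16 = (253/4236)*16 = 1012/1059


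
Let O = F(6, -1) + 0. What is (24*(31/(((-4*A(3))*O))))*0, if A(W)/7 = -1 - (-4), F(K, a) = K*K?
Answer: 0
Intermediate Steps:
F(K, a) = K²
O = 36 (O = 6² + 0 = 36 + 0 = 36)
A(W) = 21 (A(W) = 7*(-1 - (-4)) = 7*(-1 - 4*(-1)) = 7*(-1 + 4) = 7*3 = 21)
(24*(31/(((-4*A(3))*O))))*0 = (24*(31/((-4*21*36))))*0 = (24*(31/((-84*36))))*0 = (24*(31/(-3024)))*0 = (24*(31*(-1/3024)))*0 = (24*(-31/3024))*0 = -31/126*0 = 0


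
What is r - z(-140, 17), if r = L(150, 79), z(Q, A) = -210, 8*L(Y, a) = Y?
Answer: 915/4 ≈ 228.75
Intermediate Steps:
L(Y, a) = Y/8
r = 75/4 (r = (⅛)*150 = 75/4 ≈ 18.750)
r - z(-140, 17) = 75/4 - 1*(-210) = 75/4 + 210 = 915/4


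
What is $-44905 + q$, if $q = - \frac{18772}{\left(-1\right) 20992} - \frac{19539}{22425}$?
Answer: $- \frac{135505258773}{3017600} \approx -44905.0$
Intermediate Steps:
$q = \frac{69227}{3017600}$ ($q = - \frac{18772}{-20992} - \frac{501}{575} = \left(-18772\right) \left(- \frac{1}{20992}\right) - \frac{501}{575} = \frac{4693}{5248} - \frac{501}{575} = \frac{69227}{3017600} \approx 0.022941$)
$-44905 + q = -44905 + \frac{69227}{3017600} = - \frac{135505258773}{3017600}$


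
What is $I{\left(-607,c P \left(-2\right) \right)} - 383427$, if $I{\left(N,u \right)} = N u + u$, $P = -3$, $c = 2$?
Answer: $-390699$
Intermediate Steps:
$I{\left(N,u \right)} = u + N u$
$I{\left(-607,c P \left(-2\right) \right)} - 383427 = 2 \left(-3\right) \left(-2\right) \left(1 - 607\right) - 383427 = \left(-6\right) \left(-2\right) \left(-606\right) - 383427 = 12 \left(-606\right) - 383427 = -7272 - 383427 = -390699$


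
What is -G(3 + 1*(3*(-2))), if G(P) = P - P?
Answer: 0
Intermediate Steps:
G(P) = 0
-G(3 + 1*(3*(-2))) = -1*0 = 0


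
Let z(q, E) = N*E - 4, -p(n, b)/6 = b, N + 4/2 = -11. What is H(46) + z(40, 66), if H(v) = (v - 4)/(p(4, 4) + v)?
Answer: -9461/11 ≈ -860.09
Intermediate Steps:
N = -13 (N = -2 - 11 = -13)
p(n, b) = -6*b
H(v) = (-4 + v)/(-24 + v) (H(v) = (v - 4)/(-6*4 + v) = (-4 + v)/(-24 + v))
z(q, E) = -4 - 13*E (z(q, E) = -13*E - 4 = -4 - 13*E)
H(46) + z(40, 66) = (-4 + 46)/(-24 + 46) + (-4 - 13*66) = 42/22 + (-4 - 858) = (1/22)*42 - 862 = 21/11 - 862 = -9461/11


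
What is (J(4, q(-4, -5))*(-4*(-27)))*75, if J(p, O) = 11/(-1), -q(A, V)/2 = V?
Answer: -89100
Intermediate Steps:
q(A, V) = -2*V
J(p, O) = -11 (J(p, O) = 11*(-1) = -11)
(J(4, q(-4, -5))*(-4*(-27)))*75 = -(-44)*(-27)*75 = -11*108*75 = -1188*75 = -89100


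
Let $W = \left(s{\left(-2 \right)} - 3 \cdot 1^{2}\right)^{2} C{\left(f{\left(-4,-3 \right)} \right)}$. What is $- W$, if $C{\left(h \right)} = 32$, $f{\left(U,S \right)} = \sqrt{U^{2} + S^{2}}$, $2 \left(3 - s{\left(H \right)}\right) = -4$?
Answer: $-128$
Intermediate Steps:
$s{\left(H \right)} = 5$ ($s{\left(H \right)} = 3 - -2 = 3 + 2 = 5$)
$f{\left(U,S \right)} = \sqrt{S^{2} + U^{2}}$
$W = 128$ ($W = \left(5 - 3 \cdot 1^{2}\right)^{2} \cdot 32 = \left(5 - 3\right)^{2} \cdot 32 = 2^{2} \cdot 32 = 4 \cdot 32 = 128$)
$- W = \left(-1\right) 128 = -128$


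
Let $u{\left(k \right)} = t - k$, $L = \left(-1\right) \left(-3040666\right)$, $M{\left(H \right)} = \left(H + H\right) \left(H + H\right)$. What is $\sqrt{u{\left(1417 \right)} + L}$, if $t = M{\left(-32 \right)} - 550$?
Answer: $\sqrt{3042795} \approx 1744.4$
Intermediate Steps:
$M{\left(H \right)} = 4 H^{2}$ ($M{\left(H \right)} = 2 H 2 H = 4 H^{2}$)
$L = 3040666$
$t = 3546$ ($t = 4 \left(-32\right)^{2} - 550 = 4 \cdot 1024 - 550 = 4096 - 550 = 3546$)
$u{\left(k \right)} = 3546 - k$
$\sqrt{u{\left(1417 \right)} + L} = \sqrt{\left(3546 - 1417\right) + 3040666} = \sqrt{2129 + 3040666} = \sqrt{3042795}$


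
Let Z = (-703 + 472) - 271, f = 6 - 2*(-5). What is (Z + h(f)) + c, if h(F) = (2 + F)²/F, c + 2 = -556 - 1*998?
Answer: -8151/4 ≈ -2037.8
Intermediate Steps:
f = 16 (f = 6 + 10 = 16)
c = -1556 (c = -2 + (-556 - 1*998) = -2 + (-556 - 998) = -2 - 1554 = -1556)
h(F) = (2 + F)²/F
Z = -502 (Z = -231 - 271 = -502)
(Z + h(f)) + c = (-502 + (2 + 16)²/16) - 1556 = (-502 + (1/16)*18²) - 1556 = (-502 + (1/16)*324) - 1556 = (-502 + 81/4) - 1556 = -1927/4 - 1556 = -8151/4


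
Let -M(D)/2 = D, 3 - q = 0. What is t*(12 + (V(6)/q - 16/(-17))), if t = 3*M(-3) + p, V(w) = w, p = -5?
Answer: 3302/17 ≈ 194.24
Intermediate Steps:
q = 3 (q = 3 - 1*0 = 3 + 0 = 3)
M(D) = -2*D
t = 13 (t = 3*(-2*(-3)) - 5 = 3*6 - 5 = 18 - 5 = 13)
t*(12 + (V(6)/q - 16/(-17))) = 13*(12 + (6/3 - 16/(-17))) = 13*(12 + (6*(1/3) - 16*(-1/17))) = 13*(12 + (2 + 16/17)) = 13*(12 + 50/17) = 13*(254/17) = 3302/17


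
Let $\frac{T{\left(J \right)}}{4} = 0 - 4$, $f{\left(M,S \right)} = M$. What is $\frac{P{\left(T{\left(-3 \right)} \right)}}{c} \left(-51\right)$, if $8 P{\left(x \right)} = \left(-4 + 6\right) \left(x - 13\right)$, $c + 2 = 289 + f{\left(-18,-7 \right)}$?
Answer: $\frac{1479}{1076} \approx 1.3745$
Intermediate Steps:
$c = 269$ ($c = -2 + \left(289 - 18\right) = -2 + 271 = 269$)
$T{\left(J \right)} = -16$ ($T{\left(J \right)} = 4 \left(0 - 4\right) = 4 \left(-4\right) = -16$)
$P{\left(x \right)} = - \frac{13}{4} + \frac{x}{4}$ ($P{\left(x \right)} = \frac{\left(-4 + 6\right) \left(x - 13\right)}{8} = \frac{2 \left(-13 + x\right)}{8} = \frac{-26 + 2 x}{8} = - \frac{13}{4} + \frac{x}{4}$)
$\frac{P{\left(T{\left(-3 \right)} \right)}}{c} \left(-51\right) = \frac{- \frac{13}{4} + \frac{1}{4} \left(-16\right)}{269} \left(-51\right) = \left(- \frac{13}{4} - 4\right) \frac{1}{269} \left(-51\right) = \left(- \frac{29}{4}\right) \frac{1}{269} \left(-51\right) = \left(- \frac{29}{1076}\right) \left(-51\right) = \frac{1479}{1076}$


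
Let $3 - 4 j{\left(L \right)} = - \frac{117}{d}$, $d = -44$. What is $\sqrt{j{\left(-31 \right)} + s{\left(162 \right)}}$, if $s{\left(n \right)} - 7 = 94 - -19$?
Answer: $\frac{\sqrt{232485}}{44} \approx 10.958$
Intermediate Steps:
$s{\left(n \right)} = 120$ ($s{\left(n \right)} = 7 + \left(94 - -19\right) = 7 + \left(94 + 19\right) = 7 + 113 = 120$)
$j{\left(L \right)} = \frac{15}{176}$ ($j{\left(L \right)} = \frac{3}{4} - \frac{\left(-117\right) \frac{1}{-44}}{4} = \frac{3}{4} - \frac{\left(-117\right) \left(- \frac{1}{44}\right)}{4} = \frac{3}{4} - \frac{117}{176} = \frac{15}{176}$)
$\sqrt{j{\left(-31 \right)} + s{\left(162 \right)}} = \sqrt{\frac{15}{176} + 120} = \sqrt{\frac{21135}{176}} = \frac{\sqrt{232485}}{44}$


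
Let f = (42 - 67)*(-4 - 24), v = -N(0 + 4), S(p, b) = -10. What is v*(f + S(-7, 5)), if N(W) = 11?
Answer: -7590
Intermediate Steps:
v = -11 (v = -1*11 = -11)
f = 700 (f = -25*(-28) = 700)
v*(f + S(-7, 5)) = -11*(700 - 10) = -11*690 = -7590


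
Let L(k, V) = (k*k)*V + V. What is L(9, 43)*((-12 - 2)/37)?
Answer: -49364/37 ≈ -1334.2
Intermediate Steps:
L(k, V) = V + V*k² (L(k, V) = k²*V + V = V*k² + V = V + V*k²)
L(9, 43)*((-12 - 2)/37) = (43*(1 + 9²))*((-12 - 2)/37) = (43*(1 + 81))*(-14*1/37) = (43*82)*(-14/37) = 3526*(-14/37) = -49364/37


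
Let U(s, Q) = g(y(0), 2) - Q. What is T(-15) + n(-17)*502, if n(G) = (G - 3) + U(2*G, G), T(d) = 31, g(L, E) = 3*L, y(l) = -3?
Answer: -5993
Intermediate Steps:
U(s, Q) = -9 - Q (U(s, Q) = 3*(-3) - Q = -9 - Q)
n(G) = -12 (n(G) = (G - 3) + (-9 - G) = (-3 + G) + (-9 - G) = -12)
T(-15) + n(-17)*502 = 31 - 12*502 = 31 - 6024 = -5993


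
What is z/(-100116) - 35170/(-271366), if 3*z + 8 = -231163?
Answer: 12215864791/13584039228 ≈ 0.89928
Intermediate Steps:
z = -77057 (z = -8/3 + (⅓)*(-231163) = -8/3 - 231163/3 = -77057)
z/(-100116) - 35170/(-271366) = -77057/(-100116) - 35170/(-271366) = -77057*(-1/100116) - 35170*(-1/271366) = 77057/100116 + 17585/135683 = 12215864791/13584039228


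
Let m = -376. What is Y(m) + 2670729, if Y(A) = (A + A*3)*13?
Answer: 2651177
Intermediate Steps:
Y(A) = 52*A (Y(A) = (A + 3*A)*13 = (4*A)*13 = 52*A)
Y(m) + 2670729 = 52*(-376) + 2670729 = -19552 + 2670729 = 2651177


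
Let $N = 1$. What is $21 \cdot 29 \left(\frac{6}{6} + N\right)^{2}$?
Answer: $2436$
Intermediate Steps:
$21 \cdot 29 \left(\frac{6}{6} + N\right)^{2} = 21 \cdot 29 \left(\frac{6}{6} + 1\right)^{2} = 609 \left(6 \cdot \frac{1}{6} + 1\right)^{2} = 609 \left(1 + 1\right)^{2} = 609 \cdot 2^{2} = 609 \cdot 4 = 2436$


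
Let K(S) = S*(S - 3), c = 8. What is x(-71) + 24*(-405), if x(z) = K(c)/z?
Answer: -690160/71 ≈ -9720.6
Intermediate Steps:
K(S) = S*(-3 + S)
x(z) = 40/z (x(z) = (8*(-3 + 8))/z = (8*5)/z = 40/z)
x(-71) + 24*(-405) = 40/(-71) + 24*(-405) = 40*(-1/71) - 9720 = -40/71 - 9720 = -690160/71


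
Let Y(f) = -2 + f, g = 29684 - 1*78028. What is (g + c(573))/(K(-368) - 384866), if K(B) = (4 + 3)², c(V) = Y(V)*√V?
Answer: 48344/384817 - 571*√573/384817 ≈ 0.090110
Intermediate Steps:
g = -48344 (g = 29684 - 78028 = -48344)
c(V) = √V*(-2 + V) (c(V) = (-2 + V)*√V = √V*(-2 + V))
K(B) = 49 (K(B) = 7² = 49)
(g + c(573))/(K(-368) - 384866) = (-48344 + √573*(-2 + 573))/(49 - 384866) = (-48344 + √573*571)/(-384817) = (-48344 + 571*√573)*(-1/384817) = 48344/384817 - 571*√573/384817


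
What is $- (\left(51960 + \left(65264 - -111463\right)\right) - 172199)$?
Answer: $-56488$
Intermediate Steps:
$- (\left(51960 + \left(65264 - -111463\right)\right) - 172199) = - (\left(51960 + \left(65264 + 111463\right)\right) - 172199) = - (\left(51960 + 176727\right) - 172199) = - (228687 - 172199) = \left(-1\right) 56488 = -56488$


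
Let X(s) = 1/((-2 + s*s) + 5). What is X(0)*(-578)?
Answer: -578/3 ≈ -192.67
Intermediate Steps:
X(s) = 1/(3 + s**2) (X(s) = 1/((-2 + s**2) + 5) = 1/(3 + s**2))
X(0)*(-578) = -578/(3 + 0**2) = -578/(3 + 0) = -578/3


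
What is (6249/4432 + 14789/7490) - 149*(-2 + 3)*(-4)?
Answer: 9948487569/16597840 ≈ 599.38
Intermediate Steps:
(6249/4432 + 14789/7490) - 149*(-2 + 3)*(-4) = (6249*(1/4432) + 14789*(1/7490)) - 149*1*(-4) = (6249/4432 + 14789/7490) - 149*(-4) = 56174929/16597840 - 1*(-596) = 56174929/16597840 + 596 = 9948487569/16597840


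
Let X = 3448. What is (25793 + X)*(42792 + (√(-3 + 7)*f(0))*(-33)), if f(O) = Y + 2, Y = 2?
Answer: 1243561248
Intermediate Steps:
f(O) = 4 (f(O) = 2 + 2 = 4)
(25793 + X)*(42792 + (√(-3 + 7)*f(0))*(-33)) = (25793 + 3448)*(42792 + (√(-3 + 7)*4)*(-33)) = 29241*(42792 + (√4*4)*(-33)) = 29241*(42792 + (2*4)*(-33)) = 29241*(42792 + 8*(-33)) = 29241*(42792 - 264) = 29241*42528 = 1243561248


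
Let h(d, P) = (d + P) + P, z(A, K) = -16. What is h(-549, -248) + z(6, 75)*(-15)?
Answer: -805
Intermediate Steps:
h(d, P) = d + 2*P (h(d, P) = (P + d) + P = d + 2*P)
h(-549, -248) + z(6, 75)*(-15) = (-549 + 2*(-248)) - 16*(-15) = (-549 - 496) + 240 = -1045 + 240 = -805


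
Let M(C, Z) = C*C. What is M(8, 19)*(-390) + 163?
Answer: -24797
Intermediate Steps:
M(C, Z) = C²
M(8, 19)*(-390) + 163 = 8²*(-390) + 163 = 64*(-390) + 163 = -24960 + 163 = -24797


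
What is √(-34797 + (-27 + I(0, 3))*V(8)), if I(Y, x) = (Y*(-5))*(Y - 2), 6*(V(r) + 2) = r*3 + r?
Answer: I*√34887 ≈ 186.78*I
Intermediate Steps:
V(r) = -2 + 2*r/3 (V(r) = -2 + (r*3 + r)/6 = -2 + (3*r + r)/6 = -2 + (4*r)/6 = -2 + 2*r/3)
I(Y, x) = -5*Y*(-2 + Y) (I(Y, x) = (-5*Y)*(-2 + Y) = -5*Y*(-2 + Y))
√(-34797 + (-27 + I(0, 3))*V(8)) = √(-34797 + (-27 + 5*0*(2 - 1*0))*(-2 + (⅔)*8)) = √(-34797 + (-27 + 5*0*(2 + 0))*(-2 + 16/3)) = √(-34797 + (-27 + 5*0*2)*(10/3)) = √(-34797 + (-27 + 0)*(10/3)) = √(-34797 - 27*10/3) = √(-34797 - 90) = √(-34887) = I*√34887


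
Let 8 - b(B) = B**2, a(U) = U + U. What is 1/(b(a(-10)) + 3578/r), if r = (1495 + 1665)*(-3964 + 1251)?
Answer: -4286540/1680325469 ≈ -0.0025510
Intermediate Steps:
a(U) = 2*U
r = -8573080 (r = 3160*(-2713) = -8573080)
b(B) = 8 - B**2
1/(b(a(-10)) + 3578/r) = 1/((8 - (2*(-10))**2) + 3578/(-8573080)) = 1/((8 - 1*(-20)**2) + 3578*(-1/8573080)) = 1/((8 - 1*400) - 1789/4286540) = 1/((8 - 400) - 1789/4286540) = 1/(-392 - 1789/4286540) = 1/(-1680325469/4286540) = -4286540/1680325469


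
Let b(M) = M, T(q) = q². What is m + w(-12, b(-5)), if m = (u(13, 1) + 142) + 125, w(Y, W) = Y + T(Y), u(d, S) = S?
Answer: 400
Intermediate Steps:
w(Y, W) = Y + Y²
m = 268 (m = (1 + 142) + 125 = 143 + 125 = 268)
m + w(-12, b(-5)) = 268 - 12*(1 - 12) = 268 - 12*(-11) = 268 + 132 = 400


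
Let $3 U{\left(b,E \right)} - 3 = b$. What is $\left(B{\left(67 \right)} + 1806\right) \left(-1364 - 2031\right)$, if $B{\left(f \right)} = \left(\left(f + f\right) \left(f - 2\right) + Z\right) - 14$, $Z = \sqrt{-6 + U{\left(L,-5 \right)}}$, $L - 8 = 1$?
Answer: $-35654290 - 3395 i \sqrt{2} \approx -3.5654 \cdot 10^{7} - 4801.3 i$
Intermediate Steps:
$L = 9$ ($L = 8 + 1 = 9$)
$U{\left(b,E \right)} = 1 + \frac{b}{3}$
$Z = i \sqrt{2}$ ($Z = \sqrt{-6 + \left(1 + \frac{1}{3} \cdot 9\right)} = \sqrt{-6 + \left(1 + 3\right)} = \sqrt{-6 + 4} = \sqrt{-2} = i \sqrt{2} \approx 1.4142 i$)
$B{\left(f \right)} = -14 + i \sqrt{2} + 2 f \left(-2 + f\right)$ ($B{\left(f \right)} = \left(\left(f + f\right) \left(f - 2\right) + i \sqrt{2}\right) - 14 = \left(2 f \left(-2 + f\right) + i \sqrt{2}\right) - 14 = \left(i \sqrt{2} + 2 f \left(-2 + f\right)\right) - 14 = -14 + i \sqrt{2} + 2 f \left(-2 + f\right)$)
$\left(B{\left(67 \right)} + 1806\right) \left(-1364 - 2031\right) = \left(\left(-14 - 268 + 2 \cdot 67^{2} + i \sqrt{2}\right) + 1806\right) \left(-1364 - 2031\right) = \left(\left(-14 - 268 + 2 \cdot 4489 + i \sqrt{2}\right) + 1806\right) \left(-3395\right) = \left(\left(-14 - 268 + 8978 + i \sqrt{2}\right) + 1806\right) \left(-3395\right) = \left(\left(8696 + i \sqrt{2}\right) + 1806\right) \left(-3395\right) = \left(10502 + i \sqrt{2}\right) \left(-3395\right) = -35654290 - 3395 i \sqrt{2}$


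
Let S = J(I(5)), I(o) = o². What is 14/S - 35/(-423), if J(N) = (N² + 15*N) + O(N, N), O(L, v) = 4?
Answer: 20531/212346 ≈ 0.096686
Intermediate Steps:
J(N) = 4 + N² + 15*N (J(N) = (N² + 15*N) + 4 = 4 + N² + 15*N)
S = 1004 (S = 4 + (5²)² + 15*5² = 4 + 25² + 15*25 = 4 + 625 + 375 = 1004)
14/S - 35/(-423) = 14/1004 - 35/(-423) = 14*(1/1004) - 35*(-1/423) = 7/502 + 35/423 = 20531/212346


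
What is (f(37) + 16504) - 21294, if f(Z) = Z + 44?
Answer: -4709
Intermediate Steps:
f(Z) = 44 + Z
(f(37) + 16504) - 21294 = ((44 + 37) + 16504) - 21294 = (81 + 16504) - 21294 = 16585 - 21294 = -4709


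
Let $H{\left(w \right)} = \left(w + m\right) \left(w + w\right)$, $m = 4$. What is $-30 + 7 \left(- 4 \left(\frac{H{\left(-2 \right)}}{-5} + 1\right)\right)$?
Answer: $- \frac{514}{5} \approx -102.8$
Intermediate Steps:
$H{\left(w \right)} = 2 w \left(4 + w\right)$ ($H{\left(w \right)} = \left(w + 4\right) \left(w + w\right) = \left(4 + w\right) 2 w = 2 w \left(4 + w\right)$)
$-30 + 7 \left(- 4 \left(\frac{H{\left(-2 \right)}}{-5} + 1\right)\right) = -30 + 7 \left(- 4 \left(\frac{2 \left(-2\right) \left(4 - 2\right)}{-5} + 1\right)\right) = -30 + 7 \left(- 4 \left(2 \left(-2\right) 2 \left(- \frac{1}{5}\right) + 1\right)\right) = -30 + 7 \left(- 4 \left(\left(-8\right) \left(- \frac{1}{5}\right) + 1\right)\right) = -30 + 7 \left(- 4 \left(\frac{8}{5} + 1\right)\right) = -30 + 7 \left(\left(-4\right) \frac{13}{5}\right) = -30 + 7 \left(- \frac{52}{5}\right) = -30 - \frac{364}{5} = - \frac{514}{5}$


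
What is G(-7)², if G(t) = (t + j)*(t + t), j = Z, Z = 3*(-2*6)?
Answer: 362404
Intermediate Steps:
Z = -36 (Z = 3*(-12) = -36)
j = -36
G(t) = 2*t*(-36 + t) (G(t) = (t - 36)*(t + t) = (-36 + t)*(2*t) = 2*t*(-36 + t))
G(-7)² = (2*(-7)*(-36 - 7))² = (2*(-7)*(-43))² = 602² = 362404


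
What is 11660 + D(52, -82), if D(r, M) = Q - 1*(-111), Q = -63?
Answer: 11708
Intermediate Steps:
D(r, M) = 48 (D(r, M) = -63 - 1*(-111) = -63 + 111 = 48)
11660 + D(52, -82) = 11660 + 48 = 11708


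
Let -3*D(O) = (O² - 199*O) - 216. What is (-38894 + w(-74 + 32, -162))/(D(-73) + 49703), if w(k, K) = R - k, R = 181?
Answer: -116013/129469 ≈ -0.89607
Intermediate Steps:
w(k, K) = 181 - k
D(O) = 72 - O²/3 + 199*O/3 (D(O) = -((O² - 199*O) - 216)/3 = -(-216 + O² - 199*O)/3 = 72 - O²/3 + 199*O/3)
(-38894 + w(-74 + 32, -162))/(D(-73) + 49703) = (-38894 + (181 - (-74 + 32)))/((72 - ⅓*(-73)² + (199/3)*(-73)) + 49703) = (-38894 + (181 - 1*(-42)))/((72 - ⅓*5329 - 14527/3) + 49703) = (-38894 + (181 + 42))/((72 - 5329/3 - 14527/3) + 49703) = (-38894 + 223)/(-19640/3 + 49703) = -38671/129469/3 = -38671*3/129469 = -116013/129469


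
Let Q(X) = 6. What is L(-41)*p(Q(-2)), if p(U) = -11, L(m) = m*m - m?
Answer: -18942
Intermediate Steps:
L(m) = m**2 - m
L(-41)*p(Q(-2)) = -41*(-1 - 41)*(-11) = -41*(-42)*(-11) = 1722*(-11) = -18942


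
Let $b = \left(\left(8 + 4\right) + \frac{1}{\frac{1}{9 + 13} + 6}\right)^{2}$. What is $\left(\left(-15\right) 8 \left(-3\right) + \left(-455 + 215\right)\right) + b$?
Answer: $\frac{4740604}{17689} \approx 268.0$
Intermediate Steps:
$b = \frac{2617924}{17689}$ ($b = \left(12 + \frac{1}{\frac{1}{22} + 6}\right)^{2} = \left(12 + \frac{1}{\frac{133}{22}}\right)^{2} = \left(12 + \frac{22}{133}\right)^{2} = \left(\frac{1618}{133}\right)^{2} = \frac{2617924}{17689} \approx 148.0$)
$\left(\left(-15\right) 8 \left(-3\right) + \left(-455 + 215\right)\right) + b = \left(\left(-15\right) 8 \left(-3\right) + \left(-455 + 215\right)\right) + \frac{2617924}{17689} = \left(\left(-120\right) \left(-3\right) - 240\right) + \frac{2617924}{17689} = \left(360 - 240\right) + \frac{2617924}{17689} = 120 + \frac{2617924}{17689} = \frac{4740604}{17689}$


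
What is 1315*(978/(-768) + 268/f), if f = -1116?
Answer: -71079695/35712 ≈ -1990.4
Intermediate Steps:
1315*(978/(-768) + 268/f) = 1315*(978/(-768) + 268/(-1116)) = 1315*(978*(-1/768) + 268*(-1/1116)) = 1315*(-163/128 - 67/279) = 1315*(-54053/35712) = -71079695/35712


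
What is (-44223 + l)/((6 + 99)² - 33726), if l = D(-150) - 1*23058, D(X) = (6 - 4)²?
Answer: 9611/3243 ≈ 2.9636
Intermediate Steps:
D(X) = 4 (D(X) = 2² = 4)
l = -23054 (l = 4 - 1*23058 = 4 - 23058 = -23054)
(-44223 + l)/((6 + 99)² - 33726) = (-44223 - 23054)/((6 + 99)² - 33726) = -67277/(105² - 33726) = -67277/(11025 - 33726) = -67277/(-22701) = -67277*(-1/22701) = 9611/3243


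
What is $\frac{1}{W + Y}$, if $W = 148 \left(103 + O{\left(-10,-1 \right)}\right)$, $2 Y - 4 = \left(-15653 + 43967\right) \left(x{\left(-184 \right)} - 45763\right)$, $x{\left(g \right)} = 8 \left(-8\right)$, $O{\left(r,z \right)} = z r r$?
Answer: $- \frac{1}{648772393} \approx -1.5414 \cdot 10^{-9}$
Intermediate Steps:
$O{\left(r,z \right)} = z r^{2}$ ($O{\left(r,z \right)} = r z r = z r^{2}$)
$x{\left(g \right)} = -64$
$Y = -648772837$ ($Y = 2 + \frac{\left(-15653 + 43967\right) \left(-64 - 45763\right)}{2} = 2 + \frac{28314 \left(-45827\right)}{2} = 2 + \frac{1}{2} \left(-1297545678\right) = 2 - 648772839 = -648772837$)
$W = 444$ ($W = 148 \left(103 - \left(-10\right)^{2}\right) = 148 \left(103 - 100\right) = 148 \cdot 3 = 444$)
$\frac{1}{W + Y} = \frac{1}{444 - 648772837} = \frac{1}{-648772393} = - \frac{1}{648772393}$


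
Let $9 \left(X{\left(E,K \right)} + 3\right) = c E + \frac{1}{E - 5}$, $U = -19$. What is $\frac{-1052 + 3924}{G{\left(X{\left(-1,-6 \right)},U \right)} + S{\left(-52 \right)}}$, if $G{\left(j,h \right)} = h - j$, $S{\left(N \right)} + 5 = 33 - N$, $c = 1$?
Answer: $\frac{155088}{3463} \approx 44.784$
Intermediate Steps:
$X{\left(E,K \right)} = -3 + \frac{E}{9} + \frac{1}{9 \left(-5 + E\right)}$ ($X{\left(E,K \right)} = -3 + \frac{1 E + \frac{1}{E - 5}}{9} = -3 + \frac{E + \frac{1}{-5 + E}}{9} = -3 + \left(\frac{E}{9} + \frac{1}{9 \left(-5 + E\right)}\right) = -3 + \frac{E}{9} + \frac{1}{9 \left(-5 + E\right)}$)
$S{\left(N \right)} = 28 - N$ ($S{\left(N \right)} = -5 - \left(-33 + N\right) = 28 - N$)
$\frac{-1052 + 3924}{G{\left(X{\left(-1,-6 \right)},U \right)} + S{\left(-52 \right)}} = \frac{-1052 + 3924}{\left(-19 - \frac{136 + \left(-1\right)^{2} - -32}{9 \left(-5 - 1\right)}\right) + \left(28 - -52\right)} = \frac{2872}{\left(-19 - \frac{136 + 1 + 32}{9 \left(-6\right)}\right) + \left(28 + 52\right)} = \frac{2872}{\left(-19 - \frac{1}{9} \left(- \frac{1}{6}\right) 169\right) + 80} = \frac{2872}{\left(-19 - - \frac{169}{54}\right) + 80} = \frac{2872}{\left(-19 + \frac{169}{54}\right) + 80} = \frac{2872}{- \frac{857}{54} + 80} = \frac{2872}{\frac{3463}{54}} = 2872 \cdot \frac{54}{3463} = \frac{155088}{3463}$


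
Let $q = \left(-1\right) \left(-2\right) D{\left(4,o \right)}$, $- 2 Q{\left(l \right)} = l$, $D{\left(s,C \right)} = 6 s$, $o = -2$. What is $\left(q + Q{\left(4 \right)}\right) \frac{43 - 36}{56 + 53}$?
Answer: $\frac{322}{109} \approx 2.9541$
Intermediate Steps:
$Q{\left(l \right)} = - \frac{l}{2}$
$q = 48$ ($q = \left(-1\right) \left(-2\right) 6 \cdot 4 = 2 \cdot 24 = 48$)
$\left(q + Q{\left(4 \right)}\right) \frac{43 - 36}{56 + 53} = \left(48 - 2\right) \frac{43 - 36}{56 + 53} = \left(48 - 2\right) \frac{7}{109} = 46 \cdot 7 \cdot \frac{1}{109} = 46 \cdot \frac{7}{109} = \frac{322}{109}$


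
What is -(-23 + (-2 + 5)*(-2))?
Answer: 29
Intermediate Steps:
-(-23 + (-2 + 5)*(-2)) = -(-23 + 3*(-2)) = -(-23 - 6) = -1*(-29) = 29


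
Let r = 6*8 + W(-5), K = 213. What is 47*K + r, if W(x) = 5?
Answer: 10064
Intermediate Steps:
r = 53 (r = 6*8 + 5 = 48 + 5 = 53)
47*K + r = 47*213 + 53 = 10011 + 53 = 10064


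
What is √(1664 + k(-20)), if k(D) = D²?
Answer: 4*√129 ≈ 45.431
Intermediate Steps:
√(1664 + k(-20)) = √(1664 + (-20)²) = √(1664 + 400) = √2064 = 4*√129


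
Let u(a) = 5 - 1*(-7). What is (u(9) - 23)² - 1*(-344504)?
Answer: 344625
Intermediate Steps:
u(a) = 12 (u(a) = 5 + 7 = 12)
(u(9) - 23)² - 1*(-344504) = (12 - 23)² - 1*(-344504) = (-11)² + 344504 = 121 + 344504 = 344625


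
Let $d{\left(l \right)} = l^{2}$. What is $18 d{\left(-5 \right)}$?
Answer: $450$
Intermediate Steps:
$18 d{\left(-5 \right)} = 18 \left(-5\right)^{2} = 18 \cdot 25 = 450$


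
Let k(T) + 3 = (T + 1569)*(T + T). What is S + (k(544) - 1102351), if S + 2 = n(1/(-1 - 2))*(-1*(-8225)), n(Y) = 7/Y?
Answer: 1023863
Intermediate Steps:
k(T) = -3 + 2*T*(1569 + T) (k(T) = -3 + (T + 1569)*(T + T) = -3 + (1569 + T)*(2*T) = -3 + 2*T*(1569 + T))
S = -172727 (S = -2 + (7/(1/(-1 - 2)))*(-1*(-8225)) = -2 + (7/(1/(-3)))*8225 = -2 + (7/(-1/3))*8225 = -2 + (7*(-3))*8225 = -2 - 21*8225 = -2 - 172725 = -172727)
S + (k(544) - 1102351) = -172727 + ((-3 + 2*544**2 + 3138*544) - 1102351) = -172727 + ((-3 + 2*295936 + 1707072) - 1102351) = -172727 + ((-3 + 591872 + 1707072) - 1102351) = -172727 + (2298941 - 1102351) = -172727 + 1196590 = 1023863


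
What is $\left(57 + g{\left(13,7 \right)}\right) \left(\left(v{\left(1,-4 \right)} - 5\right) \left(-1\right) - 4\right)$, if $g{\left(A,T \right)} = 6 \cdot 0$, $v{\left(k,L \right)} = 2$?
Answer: $-57$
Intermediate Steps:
$g{\left(A,T \right)} = 0$
$\left(57 + g{\left(13,7 \right)}\right) \left(\left(v{\left(1,-4 \right)} - 5\right) \left(-1\right) - 4\right) = \left(57 + 0\right) \left(\left(2 - 5\right) \left(-1\right) - 4\right) = 57 \left(\left(2 - 5\right) \left(-1\right) - 4\right) = 57 \left(\left(-3\right) \left(-1\right) - 4\right) = 57 \left(3 - 4\right) = 57 \left(-1\right) = -57$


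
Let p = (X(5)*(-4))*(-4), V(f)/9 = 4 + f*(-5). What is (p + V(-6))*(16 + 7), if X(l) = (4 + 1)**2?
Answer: 16238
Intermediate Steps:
V(f) = 36 - 45*f (V(f) = 9*(4 + f*(-5)) = 9*(4 - 5*f) = 36 - 45*f)
X(l) = 25 (X(l) = 5**2 = 25)
p = 400 (p = (25*(-4))*(-4) = -100*(-4) = 400)
(p + V(-6))*(16 + 7) = (400 + (36 - 45*(-6)))*(16 + 7) = (400 + (36 + 270))*23 = (400 + 306)*23 = 706*23 = 16238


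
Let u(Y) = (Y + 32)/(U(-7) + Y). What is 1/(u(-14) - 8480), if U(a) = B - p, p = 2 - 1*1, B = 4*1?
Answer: -11/93298 ≈ -0.00011790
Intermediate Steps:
B = 4
p = 1 (p = 2 - 1 = 1)
U(a) = 3 (U(a) = 4 - 1*1 = 4 - 1 = 3)
u(Y) = (32 + Y)/(3 + Y) (u(Y) = (Y + 32)/(3 + Y) = (32 + Y)/(3 + Y))
1/(u(-14) - 8480) = 1/((32 - 14)/(3 - 14) - 8480) = 1/(18/(-11) - 8480) = 1/(-1/11*18 - 8480) = 1/(-18/11 - 8480) = 1/(-93298/11) = -11/93298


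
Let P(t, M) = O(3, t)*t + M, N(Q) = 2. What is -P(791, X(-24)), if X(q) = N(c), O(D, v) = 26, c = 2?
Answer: -20568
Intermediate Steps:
X(q) = 2
P(t, M) = M + 26*t (P(t, M) = 26*t + M = M + 26*t)
-P(791, X(-24)) = -(2 + 26*791) = -(2 + 20566) = -1*20568 = -20568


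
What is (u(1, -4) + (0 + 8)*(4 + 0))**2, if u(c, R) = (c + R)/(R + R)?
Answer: 67081/64 ≈ 1048.1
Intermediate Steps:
u(c, R) = (R + c)/(2*R) (u(c, R) = (R + c)/((2*R)) = (R + c)*(1/(2*R)) = (R + c)/(2*R))
(u(1, -4) + (0 + 8)*(4 + 0))**2 = ((1/2)*(-4 + 1)/(-4) + (0 + 8)*(4 + 0))**2 = ((1/2)*(-1/4)*(-3) + 8*4)**2 = (3/8 + 32)**2 = (259/8)**2 = 67081/64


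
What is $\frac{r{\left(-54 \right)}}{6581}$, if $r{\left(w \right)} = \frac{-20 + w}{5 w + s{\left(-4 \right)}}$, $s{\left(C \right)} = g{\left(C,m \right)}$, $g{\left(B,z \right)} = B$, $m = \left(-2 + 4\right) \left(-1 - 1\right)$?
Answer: $\frac{37}{901597} \approx 4.1038 \cdot 10^{-5}$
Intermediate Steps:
$m = -4$ ($m = 2 \left(-2\right) = -4$)
$s{\left(C \right)} = C$
$r{\left(w \right)} = \frac{-20 + w}{-4 + 5 w}$ ($r{\left(w \right)} = \frac{-20 + w}{5 w - 4} = \frac{-20 + w}{-4 + 5 w}$)
$\frac{r{\left(-54 \right)}}{6581} = \frac{\frac{1}{-4 + 5 \left(-54\right)} \left(-20 - 54\right)}{6581} = \frac{1}{-4 - 270} \left(-74\right) \frac{1}{6581} = \frac{1}{-274} \left(-74\right) \frac{1}{6581} = \left(- \frac{1}{274}\right) \left(-74\right) \frac{1}{6581} = \frac{37}{137} \cdot \frac{1}{6581} = \frac{37}{901597}$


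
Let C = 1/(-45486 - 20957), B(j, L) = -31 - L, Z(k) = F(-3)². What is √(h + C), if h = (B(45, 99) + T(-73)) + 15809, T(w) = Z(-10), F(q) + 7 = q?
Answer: 24*√120935960678/66443 ≈ 125.61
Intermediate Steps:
F(q) = -7 + q
Z(k) = 100 (Z(k) = (-7 - 3)² = (-10)² = 100)
T(w) = 100
h = 15779 (h = ((-31 - 1*99) + 100) + 15809 = ((-31 - 99) + 100) + 15809 = (-130 + 100) + 15809 = -30 + 15809 = 15779)
C = -1/66443 (C = 1/(-66443) = -1/66443 ≈ -1.5050e-5)
√(h + C) = √(15779 - 1/66443) = √(1048404096/66443) = 24*√120935960678/66443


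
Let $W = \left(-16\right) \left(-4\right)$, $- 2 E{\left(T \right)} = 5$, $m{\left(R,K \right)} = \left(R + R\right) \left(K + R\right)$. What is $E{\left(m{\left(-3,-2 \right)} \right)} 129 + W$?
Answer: $- \frac{517}{2} \approx -258.5$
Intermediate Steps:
$m{\left(R,K \right)} = 2 R \left(K + R\right)$
$E{\left(T \right)} = - \frac{5}{2}$ ($E{\left(T \right)} = \left(- \frac{1}{2}\right) 5 = - \frac{5}{2}$)
$W = 64$
$E{\left(m{\left(-3,-2 \right)} \right)} 129 + W = \left(- \frac{5}{2}\right) 129 + 64 = - \frac{645}{2} + 64 = - \frac{517}{2}$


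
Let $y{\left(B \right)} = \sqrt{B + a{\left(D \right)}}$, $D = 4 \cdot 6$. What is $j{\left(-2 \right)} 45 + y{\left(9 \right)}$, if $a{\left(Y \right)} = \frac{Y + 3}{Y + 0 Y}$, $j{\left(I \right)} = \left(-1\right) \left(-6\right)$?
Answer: $270 + \frac{9 \sqrt{2}}{4} \approx 273.18$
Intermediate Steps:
$D = 24$
$j{\left(I \right)} = 6$
$a{\left(Y \right)} = \frac{3 + Y}{Y}$ ($a{\left(Y \right)} = \frac{3 + Y}{Y + 0} = \frac{3 + Y}{Y}$)
$y{\left(B \right)} = \sqrt{\frac{9}{8} + B}$ ($y{\left(B \right)} = \sqrt{B + \frac{3 + 24}{24}} = \sqrt{B + \frac{1}{24} \cdot 27} = \sqrt{B + \frac{9}{8}} = \sqrt{\frac{9}{8} + B}$)
$j{\left(-2 \right)} 45 + y{\left(9 \right)} = 6 \cdot 45 + \frac{\sqrt{18 + 16 \cdot 9}}{4} = 270 + \frac{\sqrt{18 + 144}}{4} = 270 + \frac{\sqrt{162}}{4} = 270 + \frac{9 \sqrt{2}}{4}$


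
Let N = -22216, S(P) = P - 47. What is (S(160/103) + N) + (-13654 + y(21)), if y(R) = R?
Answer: -3697128/103 ≈ -35894.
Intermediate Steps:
S(P) = -47 + P
(S(160/103) + N) + (-13654 + y(21)) = ((-47 + 160/103) - 22216) + (-13654 + 21) = ((-47 + 160*(1/103)) - 22216) - 13633 = ((-47 + 160/103) - 22216) - 13633 = (-4681/103 - 22216) - 13633 = -2292929/103 - 13633 = -3697128/103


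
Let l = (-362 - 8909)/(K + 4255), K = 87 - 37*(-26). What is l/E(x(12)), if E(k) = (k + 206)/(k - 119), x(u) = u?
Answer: 991997/1156272 ≈ 0.85793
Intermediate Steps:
K = 1049 (K = 87 + 962 = 1049)
E(k) = (206 + k)/(-119 + k)
l = -9271/5304 (l = (-362 - 8909)/(1049 + 4255) = -9271/5304 ≈ -1.7479)
l/E(x(12)) = -9271*(-119 + 12)/(206 + 12)/5304 = -9271/(5304*(218/(-107))) = -9271/(5304*((-1/107*218))) = -9271/(5304*(-218/107)) = -9271/5304*(-107/218) = 991997/1156272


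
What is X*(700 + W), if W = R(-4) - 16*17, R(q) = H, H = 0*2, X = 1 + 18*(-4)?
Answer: -30388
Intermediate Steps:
X = -71 (X = 1 - 72 = -71)
H = 0
R(q) = 0
W = -272 (W = 0 - 16*17 = 0 - 272 = -272)
X*(700 + W) = -71*(700 - 272) = -71*428 = -30388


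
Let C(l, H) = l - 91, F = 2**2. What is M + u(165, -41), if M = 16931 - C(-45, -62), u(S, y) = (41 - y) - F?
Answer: 17145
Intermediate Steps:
F = 4
C(l, H) = -91 + l
u(S, y) = 37 - y (u(S, y) = (41 - y) - 1*4 = (41 - y) - 4 = 37 - y)
M = 17067 (M = 16931 - (-91 - 45) = 16931 - 1*(-136) = 16931 + 136 = 17067)
M + u(165, -41) = 17067 + (37 - 1*(-41)) = 17067 + (37 + 41) = 17067 + 78 = 17145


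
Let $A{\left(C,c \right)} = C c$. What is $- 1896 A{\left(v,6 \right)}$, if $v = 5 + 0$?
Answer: $-56880$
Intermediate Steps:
$v = 5$
$- 1896 A{\left(v,6 \right)} = - 1896 \cdot 5 \cdot 6 = \left(-1896\right) 30 = -56880$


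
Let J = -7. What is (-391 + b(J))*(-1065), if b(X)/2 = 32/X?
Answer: 2983065/7 ≈ 4.2615e+5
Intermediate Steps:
b(X) = 64/X (b(X) = 2*(32/X) = 64/X)
(-391 + b(J))*(-1065) = (-391 + 64/(-7))*(-1065) = (-391 + 64*(-1/7))*(-1065) = (-391 - 64/7)*(-1065) = -2801/7*(-1065) = 2983065/7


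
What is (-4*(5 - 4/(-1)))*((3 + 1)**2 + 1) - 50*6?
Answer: -912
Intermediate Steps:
(-4*(5 - 4/(-1)))*((3 + 1)**2 + 1) - 50*6 = (-4*(5 - 4*(-1)))*(4**2 + 1) - 300 = (-4*(5 + 4))*(16 + 1) - 300 = -4*9*17 - 300 = -36*17 - 300 = -612 - 300 = -912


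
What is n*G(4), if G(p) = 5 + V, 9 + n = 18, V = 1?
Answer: 54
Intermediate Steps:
n = 9 (n = -9 + 18 = 9)
G(p) = 6 (G(p) = 5 + 1 = 6)
n*G(4) = 9*6 = 54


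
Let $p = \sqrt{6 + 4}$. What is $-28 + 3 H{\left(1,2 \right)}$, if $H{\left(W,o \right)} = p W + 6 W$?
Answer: $-10 + 3 \sqrt{10} \approx -0.51317$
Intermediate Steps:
$p = \sqrt{10} \approx 3.1623$
$H{\left(W,o \right)} = 6 W + W \sqrt{10}$ ($H{\left(W,o \right)} = \sqrt{10} W + 6 W = W \sqrt{10} + 6 W = 6 W + W \sqrt{10}$)
$-28 + 3 H{\left(1,2 \right)} = -28 + 3 \cdot 1 \left(6 + \sqrt{10}\right) = -28 + 3 \left(6 + \sqrt{10}\right) = -28 + \left(18 + 3 \sqrt{10}\right) = -10 + 3 \sqrt{10}$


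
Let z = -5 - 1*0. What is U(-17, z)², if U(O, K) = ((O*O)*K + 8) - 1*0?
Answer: 2064969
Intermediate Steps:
z = -5 (z = -5 + 0 = -5)
U(O, K) = 8 + K*O² (U(O, K) = (O²*K + 8) + 0 = (K*O² + 8) + 0 = (8 + K*O²) + 0 = 8 + K*O²)
U(-17, z)² = (8 - 5*(-17)²)² = (8 - 5*289)² = (8 - 1445)² = (-1437)² = 2064969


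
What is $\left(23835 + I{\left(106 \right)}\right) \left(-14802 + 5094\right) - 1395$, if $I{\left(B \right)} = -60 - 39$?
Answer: $-230430483$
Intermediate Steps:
$I{\left(B \right)} = -99$
$\left(23835 + I{\left(106 \right)}\right) \left(-14802 + 5094\right) - 1395 = \left(23835 - 99\right) \left(-14802 + 5094\right) - 1395 = 23736 \left(-9708\right) - 1395 = -230429088 - 1395 = -230430483$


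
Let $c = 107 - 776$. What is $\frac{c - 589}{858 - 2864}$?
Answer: $\frac{37}{59} \approx 0.62712$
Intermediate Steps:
$c = -669$ ($c = 107 - 776 = -669$)
$\frac{c - 589}{858 - 2864} = \frac{-669 - 589}{858 - 2864} = - \frac{1258}{-2006} = \left(-1258\right) \left(- \frac{1}{2006}\right) = \frac{37}{59}$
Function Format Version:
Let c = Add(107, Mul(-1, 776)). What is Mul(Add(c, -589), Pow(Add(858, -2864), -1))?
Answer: Rational(37, 59) ≈ 0.62712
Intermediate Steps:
c = -669 (c = Add(107, -776) = -669)
Mul(Add(c, -589), Pow(Add(858, -2864), -1)) = Mul(Add(-669, -589), Pow(Add(858, -2864), -1)) = Mul(-1258, Pow(-2006, -1)) = Mul(-1258, Rational(-1, 2006)) = Rational(37, 59)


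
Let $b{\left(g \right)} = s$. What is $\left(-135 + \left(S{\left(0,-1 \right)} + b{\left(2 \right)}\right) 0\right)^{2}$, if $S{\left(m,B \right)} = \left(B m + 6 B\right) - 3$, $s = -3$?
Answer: $18225$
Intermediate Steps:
$b{\left(g \right)} = -3$
$S{\left(m,B \right)} = -3 + 6 B + B m$ ($S{\left(m,B \right)} = \left(6 B + B m\right) - 3 = -3 + 6 B + B m$)
$\left(-135 + \left(S{\left(0,-1 \right)} + b{\left(2 \right)}\right) 0\right)^{2} = \left(-135 + \left(\left(-3 + 6 \left(-1\right) - 0\right) - 3\right) 0\right)^{2} = \left(-135 + \left(\left(-3 - 6 + 0\right) - 3\right) 0\right)^{2} = \left(-135 + \left(-9 - 3\right) 0\right)^{2} = \left(-135 - 0\right)^{2} = \left(-135 + 0\right)^{2} = \left(-135\right)^{2} = 18225$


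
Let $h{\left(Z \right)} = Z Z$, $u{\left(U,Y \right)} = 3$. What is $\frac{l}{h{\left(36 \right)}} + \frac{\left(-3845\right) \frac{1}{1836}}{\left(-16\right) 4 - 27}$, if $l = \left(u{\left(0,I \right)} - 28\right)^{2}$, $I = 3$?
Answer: $\frac{1013015}{2004912} \approx 0.50527$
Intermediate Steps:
$h{\left(Z \right)} = Z^{2}$
$l = 625$ ($l = \left(3 - 28\right)^{2} = \left(-25\right)^{2} = 625$)
$\frac{l}{h{\left(36 \right)}} + \frac{\left(-3845\right) \frac{1}{1836}}{\left(-16\right) 4 - 27} = \frac{625}{36^{2}} + \frac{\left(-3845\right) \frac{1}{1836}}{\left(-16\right) 4 - 27} = \frac{625}{1296} + \frac{\left(-3845\right) \frac{1}{1836}}{-64 - 27} = 625 \cdot \frac{1}{1296} - \frac{3845}{1836 \left(-91\right)} = \frac{625}{1296} - - \frac{3845}{167076} = \frac{625}{1296} + \frac{3845}{167076} = \frac{1013015}{2004912}$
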